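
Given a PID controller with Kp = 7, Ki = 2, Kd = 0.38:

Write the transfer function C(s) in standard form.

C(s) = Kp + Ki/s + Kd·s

Substituting values: C(s) = 7 + 2/s + 0.38s = (0.38s² + 7s + 2)/s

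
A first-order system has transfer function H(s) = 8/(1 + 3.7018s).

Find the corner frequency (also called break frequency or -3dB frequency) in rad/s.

Corner frequency = 1/τ = 1/3.7018 = 0.27 rad/s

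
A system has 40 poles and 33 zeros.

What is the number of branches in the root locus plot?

Root locus has n branches where n = number of poles = 40.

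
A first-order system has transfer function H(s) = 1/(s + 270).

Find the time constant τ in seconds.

For H(s) = 1/(s + 1/τ), the pole is at -1/τ = -270, so τ = 1/270 = 0.0037 s.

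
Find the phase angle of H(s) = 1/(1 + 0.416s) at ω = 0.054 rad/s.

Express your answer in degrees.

Phase = -arctan(ωτ) = -arctan(0.054 × 0.416) = -1.3°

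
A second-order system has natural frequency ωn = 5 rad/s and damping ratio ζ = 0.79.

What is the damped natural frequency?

ωd = ωn√(1 - ζ²) = 5√(1 - 0.79²) = 3.07 rad/s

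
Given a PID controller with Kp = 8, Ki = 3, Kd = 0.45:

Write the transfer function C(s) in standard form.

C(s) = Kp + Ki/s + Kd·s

Substituting values: C(s) = 8 + 3/s + 0.45s = (0.45s² + 8s + 3)/s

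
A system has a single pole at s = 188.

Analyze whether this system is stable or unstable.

Pole at s = 188 is in the right half-plane. Unstable.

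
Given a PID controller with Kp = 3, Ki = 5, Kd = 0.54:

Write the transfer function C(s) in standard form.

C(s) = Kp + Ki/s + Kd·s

Substituting values: C(s) = 3 + 5/s + 0.54s = (0.54s² + 3s + 5)/s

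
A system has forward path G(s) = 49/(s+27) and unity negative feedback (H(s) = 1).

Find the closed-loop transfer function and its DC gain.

T(s) = G/(1+GH) = [49/(s+27)] / [1 + 49/(s+27)] = 49/(s+27+49) = 49/(s+76). DC gain = 49/76 = 0.6447.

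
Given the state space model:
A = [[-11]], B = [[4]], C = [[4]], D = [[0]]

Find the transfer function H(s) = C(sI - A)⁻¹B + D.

(sI - A)⁻¹ = 1/(s + 11). H(s) = 4 × 4/(s + 11) + 0 = 16/(s + 11).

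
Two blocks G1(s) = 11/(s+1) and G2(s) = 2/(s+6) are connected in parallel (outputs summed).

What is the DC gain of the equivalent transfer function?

Parallel: G_eq = G1 + G2. DC gain = G1(0) + G2(0) = 11/1 + 2/6 = 11 + 0.3333 = 11.3333.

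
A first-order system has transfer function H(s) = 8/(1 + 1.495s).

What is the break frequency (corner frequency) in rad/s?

Corner frequency = 1/τ = 1/1.495 = 0.669 rad/s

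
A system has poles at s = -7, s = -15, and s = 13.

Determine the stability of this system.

Pole(s) at s = 13 are not in the left half-plane. System is unstable.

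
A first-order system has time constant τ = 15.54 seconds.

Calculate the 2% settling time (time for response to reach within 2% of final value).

For first-order system, 2% settling time ≈ 4τ = 4 × 15.54 = 62.16 s.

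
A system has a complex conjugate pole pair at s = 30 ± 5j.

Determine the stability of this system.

Real part of poles is 30 (> 0, right half-plane). Unstable.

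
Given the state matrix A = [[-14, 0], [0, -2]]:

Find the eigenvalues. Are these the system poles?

For diagonal matrix, eigenvalues are diagonal entries: λ₁ = -14, λ₂ = -2. Eigenvalues of A = system poles.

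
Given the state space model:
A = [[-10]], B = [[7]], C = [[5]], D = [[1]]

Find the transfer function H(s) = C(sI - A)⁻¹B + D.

(sI - A)⁻¹ = 1/(s + 10). H(s) = 5×7/(s + 10) + 1 = (s + 45)/(s + 10).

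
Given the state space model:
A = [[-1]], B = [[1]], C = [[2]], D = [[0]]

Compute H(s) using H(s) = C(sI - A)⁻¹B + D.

(sI - A)⁻¹ = 1/(s + 1). H(s) = 2 × 1/(s + 1) + 0 = 2/(s + 1).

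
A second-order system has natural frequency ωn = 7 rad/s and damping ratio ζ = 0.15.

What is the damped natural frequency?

ωd = ωn√(1 - ζ²) = 7√(1 - 0.15²) = 6.92 rad/s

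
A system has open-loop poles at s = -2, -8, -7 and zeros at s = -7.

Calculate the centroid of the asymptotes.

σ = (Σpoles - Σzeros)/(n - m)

σ = (Σpoles - Σzeros)/(n - m) = (-17 - (-7))/(3 - 1) = -10/2 = -5.0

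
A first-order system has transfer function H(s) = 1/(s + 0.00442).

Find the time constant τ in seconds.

For H(s) = 1/(s + 1/τ), the pole is at -1/τ = -0.00442, so τ = 1/0.00442 = 226.2 s.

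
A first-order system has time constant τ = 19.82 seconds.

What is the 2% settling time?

For first-order system, 2% settling time ≈ 4τ = 4 × 19.82 = 79.28 s.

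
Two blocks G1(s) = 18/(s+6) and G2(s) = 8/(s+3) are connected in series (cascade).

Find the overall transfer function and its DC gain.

Series: multiply transfer functions. G_eq = 18/(s+6) × 8/(s+3) = 144/((s+6)(s+3)). DC gain = 144/(6×3) = 8.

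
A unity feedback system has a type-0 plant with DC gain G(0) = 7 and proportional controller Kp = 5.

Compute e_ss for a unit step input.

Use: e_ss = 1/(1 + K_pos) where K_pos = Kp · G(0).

K_pos = Kp · G(0) = 5 × 7 = 35. e_ss = 1/(1 + 35) = 0.0278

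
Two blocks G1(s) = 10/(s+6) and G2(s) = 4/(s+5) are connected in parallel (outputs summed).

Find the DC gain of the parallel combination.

Parallel: G_eq = G1 + G2. DC gain = G1(0) + G2(0) = 10/6 + 4/5 = 1.6667 + 0.8 = 2.4667.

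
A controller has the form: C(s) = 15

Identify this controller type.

This is a Proportional (P) controller.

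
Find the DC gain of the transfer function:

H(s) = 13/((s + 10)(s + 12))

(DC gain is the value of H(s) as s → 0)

DC gain = H(0) = 13/(10 × 12) = 13/120 = 0.1083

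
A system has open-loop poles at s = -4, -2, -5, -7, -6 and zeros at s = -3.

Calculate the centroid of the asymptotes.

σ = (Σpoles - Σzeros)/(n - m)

σ = (Σpoles - Σzeros)/(n - m) = (-24 - (-3))/(5 - 1) = -21/4 = -5.25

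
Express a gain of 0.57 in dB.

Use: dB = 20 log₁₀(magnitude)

dB = 20 log₁₀(0.57) = -4.9 dB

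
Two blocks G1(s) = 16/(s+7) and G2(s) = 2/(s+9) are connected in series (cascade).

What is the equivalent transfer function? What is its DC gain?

Series: multiply transfer functions. G_eq = 16/(s+7) × 2/(s+9) = 32/((s+7)(s+9)). DC gain = 32/(7×9) = 0.5079.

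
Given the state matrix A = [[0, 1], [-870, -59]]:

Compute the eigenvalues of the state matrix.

det(A - λI) = λ² - (-59)λ + 870 = (λ - (-30))(λ - (-29)). Eigenvalues: -30, -29.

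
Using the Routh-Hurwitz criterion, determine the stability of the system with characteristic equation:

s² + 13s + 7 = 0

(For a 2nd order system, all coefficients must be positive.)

Coefficients: 1, 13, 7. All positive, so system is stable.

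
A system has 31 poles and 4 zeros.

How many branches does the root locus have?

Root locus has n branches where n = number of poles = 31.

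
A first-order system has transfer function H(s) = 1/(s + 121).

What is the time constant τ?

For H(s) = 1/(s + 1/τ), the pole is at -1/τ = -121, so τ = 1/121 = 0.0083 s.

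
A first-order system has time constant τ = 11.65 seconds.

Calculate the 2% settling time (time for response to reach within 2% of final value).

For first-order system, 2% settling time ≈ 4τ = 4 × 11.65 = 46.6 s.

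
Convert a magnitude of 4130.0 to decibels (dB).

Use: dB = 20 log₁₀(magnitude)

dB = 20 log₁₀(4130.0) = 72.3 dB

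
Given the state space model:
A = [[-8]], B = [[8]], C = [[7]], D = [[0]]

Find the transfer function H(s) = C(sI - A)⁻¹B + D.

(sI - A)⁻¹ = 1/(s + 8). H(s) = 7 × 8/(s + 8) + 0 = 56/(s + 8).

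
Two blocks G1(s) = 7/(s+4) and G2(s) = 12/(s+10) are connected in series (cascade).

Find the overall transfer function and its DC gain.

Series: multiply transfer functions. G_eq = 7/(s+4) × 12/(s+10) = 84/((s+4)(s+10)). DC gain = 84/(4×10) = 2.1.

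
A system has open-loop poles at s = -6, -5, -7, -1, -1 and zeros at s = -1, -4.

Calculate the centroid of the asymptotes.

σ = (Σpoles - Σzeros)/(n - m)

σ = (Σpoles - Σzeros)/(n - m) = (-20 - (-5))/(5 - 2) = -15/3 = -5.0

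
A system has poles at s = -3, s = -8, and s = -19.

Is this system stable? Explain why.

All poles are in the left half-plane. System is stable.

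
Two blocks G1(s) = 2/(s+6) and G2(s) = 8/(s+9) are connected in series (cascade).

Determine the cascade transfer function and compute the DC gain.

Series: multiply transfer functions. G_eq = 2/(s+6) × 8/(s+9) = 16/((s+6)(s+9)). DC gain = 16/(6×9) = 0.2963.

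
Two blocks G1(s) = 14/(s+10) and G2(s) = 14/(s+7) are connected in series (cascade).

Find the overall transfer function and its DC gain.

Series: multiply transfer functions. G_eq = 14/(s+10) × 14/(s+7) = 196/((s+10)(s+7)). DC gain = 196/(10×7) = 2.8.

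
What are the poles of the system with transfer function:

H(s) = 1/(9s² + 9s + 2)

Discriminant = 9² - 4×9×2 = 81 - 72 = 9 > 0, so two distinct real poles. Using quadratic formula: s = (-9 ± √9)/(2×9) = (-9 ± √9)/18, with √9 = 3. s₁ = -6/18 ≈ -0.3333, s₂ = -12/18 ≈ -0.6667. Poles: s₁ = -0.3333, s₂ = -0.6667.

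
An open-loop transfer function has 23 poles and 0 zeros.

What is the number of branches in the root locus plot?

Root locus has n branches where n = number of poles = 23.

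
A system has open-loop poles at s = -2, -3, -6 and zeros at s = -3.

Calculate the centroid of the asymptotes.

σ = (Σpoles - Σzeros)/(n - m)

σ = (Σpoles - Σzeros)/(n - m) = (-11 - (-3))/(3 - 1) = -8/2 = -4.0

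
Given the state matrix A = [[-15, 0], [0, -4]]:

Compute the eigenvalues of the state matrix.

For diagonal matrix, eigenvalues are diagonal entries: λ₁ = -15, λ₂ = -4.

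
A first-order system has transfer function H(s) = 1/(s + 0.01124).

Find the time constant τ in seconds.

For H(s) = 1/(s + 1/τ), the pole is at -1/τ = -0.01124, so τ = 1/0.01124 = 88.97 s.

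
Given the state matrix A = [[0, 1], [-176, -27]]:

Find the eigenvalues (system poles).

det(A - λI) = λ² - (-27)λ + 176 = (λ - (-16))(λ - (-11)). Eigenvalues: -16, -11.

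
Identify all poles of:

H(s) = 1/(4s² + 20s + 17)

Discriminant = 20² - 4×4×17 = 400 - 272 = 128 > 0, so two distinct real poles. Using quadratic formula: s = (-20 ± √128)/(2×4) = (-20 ± √128)/8, with √128 ≈ 11.3137. s₁ ≈ -1.0858, s₂ ≈ -3.9142. Poles: s₁ = -1.0858, s₂ = -3.9142.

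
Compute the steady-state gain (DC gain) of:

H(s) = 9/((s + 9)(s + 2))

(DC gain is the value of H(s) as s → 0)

DC gain = H(0) = 9/(9 × 2) = 9/18 = 0.5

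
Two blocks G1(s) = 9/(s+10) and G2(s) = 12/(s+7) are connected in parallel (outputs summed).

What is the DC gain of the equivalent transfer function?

Parallel: G_eq = G1 + G2. DC gain = G1(0) + G2(0) = 9/10 + 12/7 = 0.9 + 1.7143 = 2.6143.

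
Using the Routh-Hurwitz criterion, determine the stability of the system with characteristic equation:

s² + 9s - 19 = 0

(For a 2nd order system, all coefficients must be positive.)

Coefficients: 1, 9, -19. c=-19 not positive, so system is unstable.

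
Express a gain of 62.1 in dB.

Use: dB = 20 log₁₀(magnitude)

dB = 20 log₁₀(62.1) = 35.9 dB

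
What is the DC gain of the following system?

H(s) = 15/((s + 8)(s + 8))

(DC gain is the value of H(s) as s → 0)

DC gain = H(0) = 15/(8 × 8) = 15/64 = 0.234375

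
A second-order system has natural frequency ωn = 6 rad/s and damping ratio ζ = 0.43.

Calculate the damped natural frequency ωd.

ωd = ωn√(1 - ζ²) = 6√(1 - 0.43²) = 5.42 rad/s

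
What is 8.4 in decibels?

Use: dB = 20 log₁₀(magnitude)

dB = 20 log₁₀(8.4) = 18.5 dB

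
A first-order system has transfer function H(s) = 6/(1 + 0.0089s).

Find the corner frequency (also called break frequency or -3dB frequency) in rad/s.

Corner frequency = 1/τ = 1/0.0089 = 112.36 rad/s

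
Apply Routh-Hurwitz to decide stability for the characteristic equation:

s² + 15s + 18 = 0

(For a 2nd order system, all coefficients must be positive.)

Coefficients: 1, 15, 18. All positive, so system is stable.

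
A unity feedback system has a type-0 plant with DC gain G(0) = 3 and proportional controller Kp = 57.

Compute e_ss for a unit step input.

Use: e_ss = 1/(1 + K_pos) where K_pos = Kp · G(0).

K_pos = Kp · G(0) = 57 × 3 = 171. e_ss = 1/(1 + 171) = 0.0058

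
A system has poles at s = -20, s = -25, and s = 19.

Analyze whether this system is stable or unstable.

Pole(s) at s = 19 are not in the left half-plane. System is unstable.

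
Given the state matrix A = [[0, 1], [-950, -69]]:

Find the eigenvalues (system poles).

det(A - λI) = λ² - (-69)λ + 950 = (λ - (-50))(λ - (-19)). Eigenvalues: -50, -19.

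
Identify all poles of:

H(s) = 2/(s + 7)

Pole is where denominator = 0: s + 7 = 0, so s = -7.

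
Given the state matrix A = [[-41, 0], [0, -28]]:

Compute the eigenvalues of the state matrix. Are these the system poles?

For diagonal matrix, eigenvalues are diagonal entries: λ₁ = -41, λ₂ = -28. Eigenvalues of A = system poles.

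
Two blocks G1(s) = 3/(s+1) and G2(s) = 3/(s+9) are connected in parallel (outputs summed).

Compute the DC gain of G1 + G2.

Parallel: G_eq = G1 + G2. DC gain = G1(0) + G2(0) = 3/1 + 3/9 = 3 + 0.3333 = 3.3333.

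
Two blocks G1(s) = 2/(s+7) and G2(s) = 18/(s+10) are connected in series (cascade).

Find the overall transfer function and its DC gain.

Series: multiply transfer functions. G_eq = 2/(s+7) × 18/(s+10) = 36/((s+7)(s+10)). DC gain = 36/(7×10) = 0.5143.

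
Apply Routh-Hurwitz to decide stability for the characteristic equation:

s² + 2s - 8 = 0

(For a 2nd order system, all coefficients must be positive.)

Coefficients: 1, 2, -8. c=-8 not positive, so system is unstable.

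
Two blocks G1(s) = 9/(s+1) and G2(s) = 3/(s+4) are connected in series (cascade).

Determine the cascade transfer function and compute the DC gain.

Series: multiply transfer functions. G_eq = 9/(s+1) × 3/(s+4) = 27/((s+1)(s+4)). DC gain = 27/(1×4) = 6.75.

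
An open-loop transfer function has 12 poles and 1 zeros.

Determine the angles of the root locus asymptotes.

n - m = 12 - 1 = 11. Angles: θk = (2k + 1)·180°/11 = 16.36°, 49.09°, 81.82°, 114.55°, 147.27°, 180°, 212.73°, 245.45°, 278.18°, 310.91°, 343.64°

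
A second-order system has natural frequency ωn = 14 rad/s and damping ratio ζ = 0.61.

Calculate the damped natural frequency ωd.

ωd = ωn√(1 - ζ²) = 14√(1 - 0.61²) = 11.09 rad/s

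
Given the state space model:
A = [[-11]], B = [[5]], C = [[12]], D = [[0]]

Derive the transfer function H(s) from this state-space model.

(sI - A)⁻¹ = 1/(s + 11). H(s) = 12 × 5/(s + 11) + 0 = 60/(s + 11).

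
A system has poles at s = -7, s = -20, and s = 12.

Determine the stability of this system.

Pole(s) at s = 12 are not in the left half-plane. System is unstable.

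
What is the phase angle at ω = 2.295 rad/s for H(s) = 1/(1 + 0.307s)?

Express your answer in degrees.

Phase = -arctan(ωτ) = -arctan(2.295 × 0.307) = -35.2°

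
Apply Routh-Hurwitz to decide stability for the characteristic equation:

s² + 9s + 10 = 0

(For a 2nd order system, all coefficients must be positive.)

Coefficients: 1, 9, 10. All positive, so system is stable.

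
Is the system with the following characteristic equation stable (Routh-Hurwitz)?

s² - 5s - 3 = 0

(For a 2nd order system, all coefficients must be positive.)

Coefficients: 1, -5, -3. b=-5, c=-3 not positive, so system is unstable.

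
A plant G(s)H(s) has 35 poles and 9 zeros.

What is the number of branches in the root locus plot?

Root locus has n branches where n = number of poles = 35.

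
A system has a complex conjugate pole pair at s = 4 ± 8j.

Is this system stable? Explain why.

Real part of poles is 4 (> 0, right half-plane). Unstable.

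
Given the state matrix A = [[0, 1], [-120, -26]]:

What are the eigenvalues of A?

det(A - λI) = λ² - (-26)λ + 120 = (λ - (-20))(λ - (-6)). Eigenvalues: -20, -6.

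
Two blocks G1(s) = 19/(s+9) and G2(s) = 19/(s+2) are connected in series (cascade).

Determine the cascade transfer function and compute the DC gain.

Series: multiply transfer functions. G_eq = 19/(s+9) × 19/(s+2) = 361/((s+9)(s+2)). DC gain = 361/(9×2) = 20.0556.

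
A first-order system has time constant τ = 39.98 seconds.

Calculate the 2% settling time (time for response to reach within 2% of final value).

For first-order system, 2% settling time ≈ 4τ = 4 × 39.98 = 159.92 s.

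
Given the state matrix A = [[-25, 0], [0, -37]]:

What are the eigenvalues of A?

For diagonal matrix, eigenvalues are diagonal entries: λ₁ = -25, λ₂ = -37.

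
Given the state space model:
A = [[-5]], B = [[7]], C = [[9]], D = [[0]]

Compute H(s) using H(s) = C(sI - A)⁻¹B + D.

(sI - A)⁻¹ = 1/(s + 5). H(s) = 9 × 7/(s + 5) + 0 = 63/(s + 5).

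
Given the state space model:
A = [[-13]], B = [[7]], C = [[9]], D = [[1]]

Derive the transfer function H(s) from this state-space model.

(sI - A)⁻¹ = 1/(s + 13). H(s) = 9×7/(s + 13) + 1 = (s + 76)/(s + 13).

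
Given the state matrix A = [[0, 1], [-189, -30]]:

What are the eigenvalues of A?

det(A - λI) = λ² - (-30)λ + 189 = (λ - (-9))(λ - (-21)). Eigenvalues: -9, -21.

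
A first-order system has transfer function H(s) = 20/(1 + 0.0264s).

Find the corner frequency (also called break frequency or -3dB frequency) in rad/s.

Corner frequency = 1/τ = 1/0.0264 = 37.879 rad/s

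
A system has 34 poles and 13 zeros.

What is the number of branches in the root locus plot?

Root locus has n branches where n = number of poles = 34.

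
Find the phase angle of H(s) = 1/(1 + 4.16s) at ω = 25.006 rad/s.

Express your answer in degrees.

Phase = -arctan(ωτ) = -arctan(25.006 × 4.16) = -89.4°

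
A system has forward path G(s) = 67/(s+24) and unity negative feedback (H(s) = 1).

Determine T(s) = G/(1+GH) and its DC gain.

T(s) = G/(1+GH) = [67/(s+24)] / [1 + 67/(s+24)] = 67/(s+24+67) = 67/(s+91). DC gain = 67/91 = 0.7363.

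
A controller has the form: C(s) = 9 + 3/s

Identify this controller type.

This is a Proportional-Integral (PI) controller.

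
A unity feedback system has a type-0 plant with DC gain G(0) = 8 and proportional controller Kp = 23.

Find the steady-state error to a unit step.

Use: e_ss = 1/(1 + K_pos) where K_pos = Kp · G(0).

K_pos = Kp · G(0) = 23 × 8 = 184. e_ss = 1/(1 + 184) = 0.0054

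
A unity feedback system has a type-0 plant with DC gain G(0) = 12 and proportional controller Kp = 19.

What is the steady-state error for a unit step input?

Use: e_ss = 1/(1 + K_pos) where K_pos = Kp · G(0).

K_pos = Kp · G(0) = 19 × 12 = 228. e_ss = 1/(1 + 228) = 0.0044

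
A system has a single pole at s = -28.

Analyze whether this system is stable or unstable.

Pole at s = -28 is in the left half-plane. Stable.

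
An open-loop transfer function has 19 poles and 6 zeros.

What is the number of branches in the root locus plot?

Root locus has n branches where n = number of poles = 19.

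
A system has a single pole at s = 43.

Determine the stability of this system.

Pole at s = 43 is in the right half-plane. Unstable.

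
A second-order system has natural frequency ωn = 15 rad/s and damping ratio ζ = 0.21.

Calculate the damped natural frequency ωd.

ωd = ωn√(1 - ζ²) = 15√(1 - 0.21²) = 14.67 rad/s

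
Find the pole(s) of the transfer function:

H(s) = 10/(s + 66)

Pole is where denominator = 0: s + 66 = 0, so s = -66.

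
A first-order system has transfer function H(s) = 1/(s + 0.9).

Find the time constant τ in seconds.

For H(s) = 1/(s + 1/τ), the pole is at -1/τ = -0.9, so τ = 1/0.9 = 1.1111 s.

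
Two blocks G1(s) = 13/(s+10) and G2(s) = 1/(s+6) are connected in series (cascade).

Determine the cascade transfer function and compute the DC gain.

Series: multiply transfer functions. G_eq = 13/(s+10) × 1/(s+6) = 13/((s+10)(s+6)). DC gain = 13/(10×6) = 0.2167.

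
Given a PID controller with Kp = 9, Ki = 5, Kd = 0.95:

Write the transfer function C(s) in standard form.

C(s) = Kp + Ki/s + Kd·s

Substituting values: C(s) = 9 + 5/s + 0.95s = (0.95s² + 9s + 5)/s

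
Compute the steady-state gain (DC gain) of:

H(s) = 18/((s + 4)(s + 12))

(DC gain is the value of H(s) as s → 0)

DC gain = H(0) = 18/(4 × 12) = 18/48 = 0.375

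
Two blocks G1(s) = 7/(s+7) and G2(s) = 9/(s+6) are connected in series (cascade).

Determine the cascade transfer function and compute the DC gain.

Series: multiply transfer functions. G_eq = 7/(s+7) × 9/(s+6) = 63/((s+7)(s+6)). DC gain = 63/(7×6) = 1.5.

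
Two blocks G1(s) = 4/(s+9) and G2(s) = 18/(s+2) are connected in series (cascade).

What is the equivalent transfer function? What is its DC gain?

Series: multiply transfer functions. G_eq = 4/(s+9) × 18/(s+2) = 72/((s+9)(s+2)). DC gain = 72/(9×2) = 4.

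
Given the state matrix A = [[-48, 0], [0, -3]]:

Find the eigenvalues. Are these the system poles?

For diagonal matrix, eigenvalues are diagonal entries: λ₁ = -48, λ₂ = -3. Eigenvalues of A = system poles.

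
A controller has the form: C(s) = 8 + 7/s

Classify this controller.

This is a Proportional-Integral (PI) controller.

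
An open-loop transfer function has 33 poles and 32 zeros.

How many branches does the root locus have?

Root locus has n branches where n = number of poles = 33.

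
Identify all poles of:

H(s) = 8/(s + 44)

Pole is where denominator = 0: s + 44 = 0, so s = -44.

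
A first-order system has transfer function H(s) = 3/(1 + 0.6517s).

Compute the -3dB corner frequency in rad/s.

Corner frequency = 1/τ = 1/0.6517 = 1.534 rad/s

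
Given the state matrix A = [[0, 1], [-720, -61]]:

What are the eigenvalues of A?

det(A - λI) = λ² - (-61)λ + 720 = (λ - (-16))(λ - (-45)). Eigenvalues: -16, -45.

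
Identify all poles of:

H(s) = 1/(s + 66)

Pole is where denominator = 0: s + 66 = 0, so s = -66.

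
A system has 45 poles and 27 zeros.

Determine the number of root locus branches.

Root locus has n branches where n = number of poles = 45.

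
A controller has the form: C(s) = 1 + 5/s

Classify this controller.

This is a Proportional-Integral (PI) controller.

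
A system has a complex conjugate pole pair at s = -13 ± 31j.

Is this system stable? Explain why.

Real part of poles is -13 (< 0, left half-plane). Stable.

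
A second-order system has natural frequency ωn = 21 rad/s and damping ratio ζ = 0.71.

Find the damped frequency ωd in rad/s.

ωd = ωn√(1 - ζ²) = 21√(1 - 0.71²) = 14.79 rad/s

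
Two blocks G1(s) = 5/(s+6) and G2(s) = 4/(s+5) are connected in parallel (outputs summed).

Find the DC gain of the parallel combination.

Parallel: G_eq = G1 + G2. DC gain = G1(0) + G2(0) = 5/6 + 4/5 = 0.8333 + 0.8 = 1.6333.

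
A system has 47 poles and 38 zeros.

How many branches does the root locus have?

Root locus has n branches where n = number of poles = 47.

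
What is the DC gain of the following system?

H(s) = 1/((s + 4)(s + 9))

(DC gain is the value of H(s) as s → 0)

DC gain = H(0) = 1/(4 × 9) = 1/36 = 0.0278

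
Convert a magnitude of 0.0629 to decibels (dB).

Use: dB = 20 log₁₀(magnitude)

dB = 20 log₁₀(0.0629) = -24.0 dB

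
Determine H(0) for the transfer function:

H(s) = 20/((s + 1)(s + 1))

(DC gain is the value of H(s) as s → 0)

DC gain = H(0) = 20/(1 × 1) = 20/1 = 20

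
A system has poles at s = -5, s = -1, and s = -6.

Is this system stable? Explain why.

All poles are in the left half-plane. System is stable.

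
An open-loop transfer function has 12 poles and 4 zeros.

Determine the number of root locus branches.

Root locus has n branches where n = number of poles = 12.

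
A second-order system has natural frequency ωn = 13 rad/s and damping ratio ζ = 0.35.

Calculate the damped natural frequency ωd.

ωd = ωn√(1 - ζ²) = 13√(1 - 0.35²) = 12.18 rad/s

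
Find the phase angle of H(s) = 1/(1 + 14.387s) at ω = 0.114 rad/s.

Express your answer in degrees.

Phase = -arctan(ωτ) = -arctan(0.114 × 14.387) = -58.6°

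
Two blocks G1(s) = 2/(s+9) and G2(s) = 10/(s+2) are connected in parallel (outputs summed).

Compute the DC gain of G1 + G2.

Parallel: G_eq = G1 + G2. DC gain = G1(0) + G2(0) = 2/9 + 10/2 = 0.2222 + 5 = 5.2222.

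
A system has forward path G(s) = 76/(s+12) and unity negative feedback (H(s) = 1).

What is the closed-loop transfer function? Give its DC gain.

T(s) = G/(1+GH) = [76/(s+12)] / [1 + 76/(s+12)] = 76/(s+12+76) = 76/(s+88). DC gain = 76/88 = 0.8636.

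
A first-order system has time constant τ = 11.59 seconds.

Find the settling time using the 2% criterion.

For first-order system, 2% settling time ≈ 4τ = 4 × 11.59 = 46.36 s.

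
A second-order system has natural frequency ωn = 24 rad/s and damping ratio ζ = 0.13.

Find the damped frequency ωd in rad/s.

ωd = ωn√(1 - ζ²) = 24√(1 - 0.13²) = 23.8 rad/s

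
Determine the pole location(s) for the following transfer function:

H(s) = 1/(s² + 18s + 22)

Discriminant = 18² - 4×1×22 = 324 - 88 = 236 > 0, so two distinct real poles. Using quadratic formula: s = (-18 ± √236)/(2×1) = (-18 ± √236)/2, with √236 ≈ 15.3623. s₁ ≈ -1.3189, s₂ ≈ -16.6811. Poles: s₁ = -1.3189, s₂ = -16.6811.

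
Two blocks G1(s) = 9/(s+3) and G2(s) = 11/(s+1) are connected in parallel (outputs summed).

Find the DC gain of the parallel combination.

Parallel: G_eq = G1 + G2. DC gain = G1(0) + G2(0) = 9/3 + 11/1 = 3 + 11 = 14.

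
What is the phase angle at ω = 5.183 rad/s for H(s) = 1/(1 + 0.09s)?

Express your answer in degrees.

Phase = -arctan(ωτ) = -arctan(5.183 × 0.09) = -25.0°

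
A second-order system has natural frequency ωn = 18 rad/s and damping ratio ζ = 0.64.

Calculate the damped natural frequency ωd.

ωd = ωn√(1 - ζ²) = 18√(1 - 0.64²) = 13.83 rad/s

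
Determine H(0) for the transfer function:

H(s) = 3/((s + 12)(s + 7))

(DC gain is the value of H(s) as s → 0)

DC gain = H(0) = 3/(12 × 7) = 3/84 = 0.0357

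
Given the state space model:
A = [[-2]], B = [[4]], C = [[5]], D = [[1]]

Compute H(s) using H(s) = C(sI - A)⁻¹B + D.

(sI - A)⁻¹ = 1/(s + 2). H(s) = 5×4/(s + 2) + 1 = (s + 22)/(s + 2).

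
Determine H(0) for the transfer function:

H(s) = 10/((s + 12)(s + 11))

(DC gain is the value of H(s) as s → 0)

DC gain = H(0) = 10/(12 × 11) = 10/132 = 0.0758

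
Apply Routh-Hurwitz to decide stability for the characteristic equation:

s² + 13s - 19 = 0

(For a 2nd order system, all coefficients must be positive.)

Coefficients: 1, 13, -19. c=-19 not positive, so system is unstable.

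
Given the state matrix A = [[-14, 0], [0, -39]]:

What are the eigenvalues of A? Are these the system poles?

For diagonal matrix, eigenvalues are diagonal entries: λ₁ = -14, λ₂ = -39. Eigenvalues of A = system poles.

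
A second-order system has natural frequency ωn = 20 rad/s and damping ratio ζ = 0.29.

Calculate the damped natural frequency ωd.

ωd = ωn√(1 - ζ²) = 20√(1 - 0.29²) = 19.14 rad/s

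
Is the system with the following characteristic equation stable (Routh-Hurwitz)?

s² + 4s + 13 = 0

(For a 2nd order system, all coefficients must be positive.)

Coefficients: 1, 4, 13. All positive, so system is stable.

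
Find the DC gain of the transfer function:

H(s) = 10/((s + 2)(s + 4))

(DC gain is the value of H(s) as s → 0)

DC gain = H(0) = 10/(2 × 4) = 10/8 = 1.25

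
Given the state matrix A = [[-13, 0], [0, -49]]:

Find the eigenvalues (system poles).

For diagonal matrix, eigenvalues are diagonal entries: λ₁ = -13, λ₂ = -49.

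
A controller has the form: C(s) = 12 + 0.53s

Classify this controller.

This is a Proportional-Derivative (PD) controller.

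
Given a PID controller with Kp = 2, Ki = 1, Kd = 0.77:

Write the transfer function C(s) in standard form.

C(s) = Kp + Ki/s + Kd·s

Substituting values: C(s) = 2 + 1/s + 0.77s = (0.77s² + 2s + 1)/s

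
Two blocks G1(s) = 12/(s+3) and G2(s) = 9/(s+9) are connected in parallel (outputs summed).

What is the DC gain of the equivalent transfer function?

Parallel: G_eq = G1 + G2. DC gain = G1(0) + G2(0) = 12/3 + 9/9 = 4 + 1 = 5.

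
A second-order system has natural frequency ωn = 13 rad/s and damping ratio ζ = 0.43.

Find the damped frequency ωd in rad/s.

ωd = ωn√(1 - ζ²) = 13√(1 - 0.43²) = 11.74 rad/s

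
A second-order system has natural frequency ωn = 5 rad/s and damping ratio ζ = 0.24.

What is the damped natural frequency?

ωd = ωn√(1 - ζ²) = 5√(1 - 0.24²) = 4.85 rad/s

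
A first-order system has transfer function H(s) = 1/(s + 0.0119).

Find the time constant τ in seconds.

For H(s) = 1/(s + 1/τ), the pole is at -1/τ = -0.0119, so τ = 1/0.0119 = 84.03 s.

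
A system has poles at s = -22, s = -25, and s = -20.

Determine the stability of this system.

All poles are in the left half-plane. System is stable.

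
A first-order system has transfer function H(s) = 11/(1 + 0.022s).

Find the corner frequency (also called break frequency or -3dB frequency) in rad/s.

Corner frequency = 1/τ = 1/0.022 = 45.455 rad/s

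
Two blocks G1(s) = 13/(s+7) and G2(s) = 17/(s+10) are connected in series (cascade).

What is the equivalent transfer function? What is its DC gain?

Series: multiply transfer functions. G_eq = 13/(s+7) × 17/(s+10) = 221/((s+7)(s+10)). DC gain = 221/(7×10) = 3.1571.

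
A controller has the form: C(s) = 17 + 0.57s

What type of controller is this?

This is a Proportional-Derivative (PD) controller.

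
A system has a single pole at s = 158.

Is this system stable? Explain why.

Pole at s = 158 is in the right half-plane. Unstable.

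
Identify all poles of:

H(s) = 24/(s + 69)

Pole is where denominator = 0: s + 69 = 0, so s = -69.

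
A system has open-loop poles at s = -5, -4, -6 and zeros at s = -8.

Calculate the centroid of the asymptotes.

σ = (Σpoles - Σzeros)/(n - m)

σ = (Σpoles - Σzeros)/(n - m) = (-15 - (-8))/(3 - 1) = -7/2 = -3.5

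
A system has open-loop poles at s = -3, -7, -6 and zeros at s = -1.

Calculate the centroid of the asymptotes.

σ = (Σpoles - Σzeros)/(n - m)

σ = (Σpoles - Σzeros)/(n - m) = (-16 - (-1))/(3 - 1) = -15/2 = -7.5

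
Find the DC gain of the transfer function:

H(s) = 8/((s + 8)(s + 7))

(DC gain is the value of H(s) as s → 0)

DC gain = H(0) = 8/(8 × 7) = 8/56 = 0.1429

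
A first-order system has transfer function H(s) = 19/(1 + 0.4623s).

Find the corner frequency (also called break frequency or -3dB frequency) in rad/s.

Corner frequency = 1/τ = 1/0.4623 = 2.163 rad/s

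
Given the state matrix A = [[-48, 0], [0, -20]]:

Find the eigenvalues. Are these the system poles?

For diagonal matrix, eigenvalues are diagonal entries: λ₁ = -48, λ₂ = -20. Eigenvalues of A = system poles.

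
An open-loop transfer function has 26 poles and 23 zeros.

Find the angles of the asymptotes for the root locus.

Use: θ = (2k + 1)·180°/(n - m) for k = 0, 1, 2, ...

n - m = 26 - 23 = 3. Angles: θk = (2k + 1)·180°/3 = 60°, 180°, 300°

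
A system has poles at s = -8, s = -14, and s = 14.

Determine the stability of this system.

Pole(s) at s = 14 are not in the left half-plane. System is unstable.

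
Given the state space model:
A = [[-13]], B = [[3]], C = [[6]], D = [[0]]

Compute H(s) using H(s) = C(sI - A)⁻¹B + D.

(sI - A)⁻¹ = 1/(s + 13). H(s) = 6 × 3/(s + 13) + 0 = 18/(s + 13).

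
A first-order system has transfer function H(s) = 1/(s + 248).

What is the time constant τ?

For H(s) = 1/(s + 1/τ), the pole is at -1/τ = -248, so τ = 1/248 = 0.0040 s.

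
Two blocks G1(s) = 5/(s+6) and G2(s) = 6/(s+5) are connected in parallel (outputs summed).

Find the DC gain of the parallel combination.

Parallel: G_eq = G1 + G2. DC gain = G1(0) + G2(0) = 5/6 + 6/5 = 0.8333 + 1.2 = 2.0333.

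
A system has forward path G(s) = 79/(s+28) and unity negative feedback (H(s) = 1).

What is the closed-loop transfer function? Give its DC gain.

T(s) = G/(1+GH) = [79/(s+28)] / [1 + 79/(s+28)] = 79/(s+28+79) = 79/(s+107). DC gain = 79/107 = 0.7383.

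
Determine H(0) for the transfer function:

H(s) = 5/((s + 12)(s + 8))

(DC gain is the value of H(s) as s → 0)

DC gain = H(0) = 5/(12 × 8) = 5/96 = 0.0521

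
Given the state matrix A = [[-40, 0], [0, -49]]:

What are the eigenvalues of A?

For diagonal matrix, eigenvalues are diagonal entries: λ₁ = -40, λ₂ = -49.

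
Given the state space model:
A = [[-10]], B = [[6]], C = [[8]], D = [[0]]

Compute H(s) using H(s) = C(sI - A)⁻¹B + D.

(sI - A)⁻¹ = 1/(s + 10). H(s) = 8 × 6/(s + 10) + 0 = 48/(s + 10).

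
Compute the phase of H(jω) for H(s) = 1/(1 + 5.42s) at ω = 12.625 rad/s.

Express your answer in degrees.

Phase = -arctan(ωτ) = -arctan(12.625 × 5.42) = -89.2°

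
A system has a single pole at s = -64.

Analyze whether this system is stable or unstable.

Pole at s = -64 is in the left half-plane. Stable.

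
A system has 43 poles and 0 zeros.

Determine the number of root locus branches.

Root locus has n branches where n = number of poles = 43.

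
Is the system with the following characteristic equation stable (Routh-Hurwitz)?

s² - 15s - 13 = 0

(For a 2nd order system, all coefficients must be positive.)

Coefficients: 1, -15, -13. b=-15, c=-13 not positive, so system is unstable.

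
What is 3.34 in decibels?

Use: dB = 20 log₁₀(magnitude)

dB = 20 log₁₀(3.34) = 10.5 dB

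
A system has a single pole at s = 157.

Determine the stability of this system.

Pole at s = 157 is in the right half-plane. Unstable.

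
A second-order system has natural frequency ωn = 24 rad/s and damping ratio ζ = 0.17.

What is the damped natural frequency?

ωd = ωn√(1 - ζ²) = 24√(1 - 0.17²) = 23.65 rad/s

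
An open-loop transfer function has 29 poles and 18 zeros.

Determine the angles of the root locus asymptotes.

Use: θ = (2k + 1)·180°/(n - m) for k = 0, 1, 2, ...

n - m = 29 - 18 = 11. Angles: θk = (2k + 1)·180°/11 = 16.36°, 49.09°, 81.82°, 114.55°, 147.27°, 180°, 212.73°, 245.45°, 278.18°, 310.91°, 343.64°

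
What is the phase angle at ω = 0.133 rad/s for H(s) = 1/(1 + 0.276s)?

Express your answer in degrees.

Phase = -arctan(ωτ) = -arctan(0.133 × 0.276) = -2.1°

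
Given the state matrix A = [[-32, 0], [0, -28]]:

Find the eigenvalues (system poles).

For diagonal matrix, eigenvalues are diagonal entries: λ₁ = -32, λ₂ = -28.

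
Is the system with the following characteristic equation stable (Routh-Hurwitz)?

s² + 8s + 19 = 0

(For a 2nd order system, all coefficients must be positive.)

Coefficients: 1, 8, 19. All positive, so system is stable.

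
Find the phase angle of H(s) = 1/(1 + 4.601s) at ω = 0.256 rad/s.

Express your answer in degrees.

Phase = -arctan(ωτ) = -arctan(0.256 × 4.601) = -49.7°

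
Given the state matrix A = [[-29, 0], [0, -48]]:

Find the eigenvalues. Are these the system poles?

For diagonal matrix, eigenvalues are diagonal entries: λ₁ = -29, λ₂ = -48. Eigenvalues of A = system poles.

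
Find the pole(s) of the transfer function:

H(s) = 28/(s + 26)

Pole is where denominator = 0: s + 26 = 0, so s = -26.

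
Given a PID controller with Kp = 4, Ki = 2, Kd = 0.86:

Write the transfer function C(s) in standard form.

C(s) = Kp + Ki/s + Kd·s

Substituting values: C(s) = 4 + 2/s + 0.86s = (0.86s² + 4s + 2)/s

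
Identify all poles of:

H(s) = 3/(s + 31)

Pole is where denominator = 0: s + 31 = 0, so s = -31.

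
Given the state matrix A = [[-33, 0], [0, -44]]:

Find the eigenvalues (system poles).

For diagonal matrix, eigenvalues are diagonal entries: λ₁ = -33, λ₂ = -44.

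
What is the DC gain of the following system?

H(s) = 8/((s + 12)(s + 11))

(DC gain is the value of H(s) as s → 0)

DC gain = H(0) = 8/(12 × 11) = 8/132 = 0.0606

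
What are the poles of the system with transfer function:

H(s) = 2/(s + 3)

Pole is where denominator = 0: s + 3 = 0, so s = -3.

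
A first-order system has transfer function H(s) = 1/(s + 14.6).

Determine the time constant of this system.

For H(s) = 1/(s + 1/τ), the pole is at -1/τ = -14.6, so τ = 1/14.6 = 0.0685 s.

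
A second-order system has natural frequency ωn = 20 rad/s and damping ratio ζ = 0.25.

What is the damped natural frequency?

ωd = ωn√(1 - ζ²) = 20√(1 - 0.25²) = 19.36 rad/s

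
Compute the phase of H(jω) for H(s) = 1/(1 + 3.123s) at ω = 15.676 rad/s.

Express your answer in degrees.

Phase = -arctan(ωτ) = -arctan(15.676 × 3.123) = -88.8°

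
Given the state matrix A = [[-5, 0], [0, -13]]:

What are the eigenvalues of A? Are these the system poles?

For diagonal matrix, eigenvalues are diagonal entries: λ₁ = -5, λ₂ = -13. Eigenvalues of A = system poles.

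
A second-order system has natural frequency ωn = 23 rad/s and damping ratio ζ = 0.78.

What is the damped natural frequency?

ωd = ωn√(1 - ζ²) = 23√(1 - 0.78²) = 14.39 rad/s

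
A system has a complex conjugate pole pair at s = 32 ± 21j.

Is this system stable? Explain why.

Real part of poles is 32 (> 0, right half-plane). Unstable.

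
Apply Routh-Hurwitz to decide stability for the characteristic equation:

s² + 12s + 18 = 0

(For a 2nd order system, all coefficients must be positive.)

Coefficients: 1, 12, 18. All positive, so system is stable.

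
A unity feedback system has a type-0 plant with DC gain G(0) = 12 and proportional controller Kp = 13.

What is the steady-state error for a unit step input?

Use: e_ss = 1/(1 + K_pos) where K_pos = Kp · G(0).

K_pos = Kp · G(0) = 13 × 12 = 156. e_ss = 1/(1 + 156) = 0.0064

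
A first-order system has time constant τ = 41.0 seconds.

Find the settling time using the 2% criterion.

For first-order system, 2% settling time ≈ 4τ = 4 × 41.0 = 164.0 s.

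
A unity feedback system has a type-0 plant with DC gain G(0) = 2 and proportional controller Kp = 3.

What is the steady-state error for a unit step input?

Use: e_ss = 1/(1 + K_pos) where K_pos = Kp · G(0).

K_pos = Kp · G(0) = 3 × 2 = 6. e_ss = 1/(1 + 6) = 0.1429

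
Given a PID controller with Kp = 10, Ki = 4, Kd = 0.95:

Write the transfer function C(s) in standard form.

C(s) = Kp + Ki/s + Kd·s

Substituting values: C(s) = 10 + 4/s + 0.95s = (0.95s² + 10s + 4)/s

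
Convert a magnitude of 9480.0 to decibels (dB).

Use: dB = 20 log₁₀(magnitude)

dB = 20 log₁₀(9480.0) = 79.5 dB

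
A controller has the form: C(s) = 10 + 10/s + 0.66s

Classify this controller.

This is a Proportional-Integral-Derivative (PID) controller.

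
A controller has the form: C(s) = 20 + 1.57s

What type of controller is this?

This is a Proportional-Derivative (PD) controller.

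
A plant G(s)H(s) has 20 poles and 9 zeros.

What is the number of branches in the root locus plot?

Root locus has n branches where n = number of poles = 20.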